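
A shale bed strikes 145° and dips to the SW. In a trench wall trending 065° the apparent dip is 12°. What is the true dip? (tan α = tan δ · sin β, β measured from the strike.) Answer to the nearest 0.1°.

12.2°

β = acute angle between strike 145° and section 065° = 80°.
tan(true dip) = tan 12° / sin 80° = 0.2158
true dip = arctan 0.2158 = 12.18°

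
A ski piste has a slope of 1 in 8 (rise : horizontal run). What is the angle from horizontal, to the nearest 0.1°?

tan θ = 1/8 = 0.1250
θ = arctan(0.1250) = 7.13°

7.1°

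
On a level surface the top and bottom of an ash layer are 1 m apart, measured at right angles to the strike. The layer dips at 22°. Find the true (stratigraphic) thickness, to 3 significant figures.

0.375 m

True thickness t = w · sin(dip) = 1 × sin 22°
t = 1 × 0.3746 = 0.375 m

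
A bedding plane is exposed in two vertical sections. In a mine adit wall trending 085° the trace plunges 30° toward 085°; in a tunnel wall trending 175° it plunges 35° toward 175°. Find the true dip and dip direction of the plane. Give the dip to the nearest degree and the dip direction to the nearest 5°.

The two traces are lines in the plane: v₁ = (sin 85°·cos 30°, cos 85°·cos 30°, −sin 30°), v₂ = (sin 175°·cos 35°, cos 175°·cos 35°, −sin 35°).
n = v₁ × v₂ = (0.451, -0.459, 0.709) (taken with n_z > 0).
tan δ = √(n_x²+n_y²)/n_z = 0.644/0.709, so δ = 42.2°.
Dip direction = azimuth of (n_x, n_y) = atan2(0.451, -0.459) = 135°.

true dip 42°, dip direction 135°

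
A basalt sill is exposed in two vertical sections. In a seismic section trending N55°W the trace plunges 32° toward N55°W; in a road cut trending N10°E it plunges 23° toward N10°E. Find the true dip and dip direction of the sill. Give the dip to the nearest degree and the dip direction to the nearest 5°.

The two traces are lines in the plane: v₁ = (sin 305°·cos 32°, cos 305°·cos 32°, −sin 32°), v₂ = (sin 10°·cos 23°, cos 10°·cos 23°, −sin 23°).
The plane normal is n = v₁ × v₂ ∝ (-0.290, 0.356, 0.707).
Dip δ = arctan(|n_h|/n_z) = arctan(0.459/0.707) = 33.0°.
The horizontal component of n points toward azimuth atan2(n_x, n_y) = 321°, the dip direction.

true dip 33°, dip direction 320°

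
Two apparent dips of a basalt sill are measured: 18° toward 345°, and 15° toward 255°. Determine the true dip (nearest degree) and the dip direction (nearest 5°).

true dip 23°, dip direction 305°

The two traces are lines in the plane: v₁ = (sin 345°·cos 18°, cos 345°·cos 18°, −sin 18°), v₂ = (sin 255°·cos 15°, cos 255°·cos 15°, −sin 15°).
n = v₁ × v₂ = (-0.315, 0.225, 0.919) (taken with n_z > 0).
Dip δ = arctan(|n_h|/n_z) = arctan(0.387/0.919) = 22.8°.
Dip direction = atan2(-0.315, 0.225) = 305° (azimuth of n's horizontal projection).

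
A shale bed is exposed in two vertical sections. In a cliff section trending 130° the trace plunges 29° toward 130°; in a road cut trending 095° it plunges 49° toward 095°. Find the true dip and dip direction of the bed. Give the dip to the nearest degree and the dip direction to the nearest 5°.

true dip 53°, dip direction 065°

Represent each trace as a vector plunging at its apparent dip toward its trend (east-north-up frame): v₁ = (0.670, -0.562, -0.485), v₂ = (0.654, -0.057, -0.755).
Cross product v₁ × v₂ gives the pole to the plane: n ∝ (0.397, 0.189, 0.329).
True dip = arccos(n_z / |n|) = arccos(0.5997) = 53.2°.
Dip direction = azimuth of (n_x, n_y) = atan2(0.397, 0.189) = 65°.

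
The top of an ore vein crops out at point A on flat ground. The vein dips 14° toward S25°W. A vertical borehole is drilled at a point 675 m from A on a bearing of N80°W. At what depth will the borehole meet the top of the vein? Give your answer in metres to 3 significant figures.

43.6 m

The hole lies 75° from the dip direction, so the down-dip offset is 675 × cos 75° = 174.70 m.
Depth = down-dip offset × tan(dip) = 174.70 × tan 14° = 174.70 × 0.2493
Depth = 43.56 m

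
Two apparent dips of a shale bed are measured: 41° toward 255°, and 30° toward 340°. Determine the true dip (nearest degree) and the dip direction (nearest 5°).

true dip 45°, dip direction 285°

The two traces are lines in the plane: v₁ = (sin 255°·cos 41°, cos 255°·cos 41°, −sin 41°), v₂ = (sin 340°·cos 30°, cos 340°·cos 30°, −sin 30°).
The plane normal is n = v₁ × v₂ ∝ (-0.632, 0.170, 0.651).
tan δ = √(n_x²+n_y²)/n_z = 0.654/0.651, so δ = 45.1°.
Dip direction = azimuth of (n_x, n_y) = atan2(-0.632, 0.170) = 285°.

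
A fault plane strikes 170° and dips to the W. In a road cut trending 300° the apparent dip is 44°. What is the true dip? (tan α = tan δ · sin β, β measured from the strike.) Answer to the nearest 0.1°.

51.6°

β = acute angle between strike 170° and section 300° = 50°.
tan(true dip) = tan 44° / sin 50° = 1.2606
δ = arctan(1.2606) = 51.58°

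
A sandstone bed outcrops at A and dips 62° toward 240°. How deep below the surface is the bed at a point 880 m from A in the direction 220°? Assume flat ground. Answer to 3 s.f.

The hole lies 20° from the dip direction, so the down-dip offset is 880 × cos 20° = 826.93 m.
Depth = down-dip offset × tan(dip) = 826.93 × tan 62° = 826.93 × 1.8807
Depth = 1555.23 m

1560 m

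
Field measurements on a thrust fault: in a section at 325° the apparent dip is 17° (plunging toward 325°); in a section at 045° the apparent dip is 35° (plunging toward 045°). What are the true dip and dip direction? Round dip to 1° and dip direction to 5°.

true dip 36°, dip direction 030°

Represent each trace as a vector plunging at its apparent dip toward its trend (east-north-up frame): v₁ = (-0.549, 0.783, -0.292), v₂ = (0.579, 0.579, -0.574).
Cross product v₁ × v₂ gives the pole to the plane: n ∝ (0.280, 0.484, 0.771).
Dip δ = arctan(|n_h|/n_z) = arctan(0.559/0.771) = 35.9°.
Dip direction = atan2(0.280, 0.484) = 30° (azimuth of n's horizontal projection).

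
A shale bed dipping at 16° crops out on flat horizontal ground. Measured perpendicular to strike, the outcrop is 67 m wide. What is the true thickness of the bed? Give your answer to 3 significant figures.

True thickness t = w · sin(dip) = 67 × sin 16°
t = 67 × 0.2756 = 18.468 m

18.5 m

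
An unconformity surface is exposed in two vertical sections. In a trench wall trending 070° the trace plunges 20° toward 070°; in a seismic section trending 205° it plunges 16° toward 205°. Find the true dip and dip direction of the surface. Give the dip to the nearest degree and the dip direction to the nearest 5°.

The two traces are lines in the plane: v₁ = (sin 70°·cos 20°, cos 70°·cos 20°, −sin 20°), v₂ = (sin 205°·cos 16°, cos 205°·cos 16°, −sin 16°).
n = v₁ × v₂ = (0.387, -0.382, 0.639) (taken with n_z > 0).
True dip = arccos(n_z / |n|) = arccos(0.7615) = 40.4°.
Dip direction = azimuth of (n_x, n_y) = atan2(0.387, -0.382) = 135°.

true dip 40°, dip direction 135°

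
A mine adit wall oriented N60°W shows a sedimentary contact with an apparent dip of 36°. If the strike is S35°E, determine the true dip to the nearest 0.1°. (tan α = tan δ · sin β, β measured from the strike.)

59.8°

β = acute angle between strike S35°E and section N60°W = 25°.
tan δ = tan α / sin β = tan 36° / sin 25° = 0.7265 / 0.4226 = 1.7191
δ = arctan(1.7191) = 59.81°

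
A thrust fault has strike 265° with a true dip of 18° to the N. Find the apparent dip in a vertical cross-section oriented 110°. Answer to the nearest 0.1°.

Angle between strike (265°) and section (110°): β = 25°.
tan α = tan 18° × sin 25° = 0.3249 × 0.4226 = 0.1373
α = arctan(0.1373) = 7.82°

7.8°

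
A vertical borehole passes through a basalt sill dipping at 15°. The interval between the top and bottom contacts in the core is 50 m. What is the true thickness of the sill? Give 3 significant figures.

True thickness t = h · cos(dip) = 50 × cos 15°
t = 50 × 0.9659 = 48.296 m

48.3 m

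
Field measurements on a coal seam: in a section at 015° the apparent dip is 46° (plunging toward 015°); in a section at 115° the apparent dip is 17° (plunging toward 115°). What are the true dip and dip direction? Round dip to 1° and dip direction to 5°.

true dip 49°, dip direction 040°

Represent each trace as a vector plunging at its apparent dip toward its trend (east-north-up frame): v₁ = (0.180, 0.671, -0.719), v₂ = (0.867, -0.404, -0.292).
n = v₁ × v₂ = (0.487, 0.571, 0.654) (taken with n_z > 0).
Dip δ = arctan(|n_h|/n_z) = arctan(0.750/0.654) = 48.9°.
Dip direction = atan2(0.487, 0.571) = 40° (azimuth of n's horizontal projection).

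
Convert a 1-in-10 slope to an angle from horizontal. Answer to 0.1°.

5.7°

tan θ = 1/10 = 0.1000
θ = arctan(0.1000) = 5.71°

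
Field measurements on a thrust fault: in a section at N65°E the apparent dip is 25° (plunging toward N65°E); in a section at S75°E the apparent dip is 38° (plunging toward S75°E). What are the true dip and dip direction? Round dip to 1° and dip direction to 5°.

true dip 39°, dip direction 120°

Represent each trace as a vector plunging at its apparent dip toward its trend (east-north-up frame): v₁ = (0.821, 0.383, -0.423), v₂ = (0.761, -0.204, -0.616).
The plane normal is n = v₁ × v₂ ∝ (0.322, -0.184, 0.459).
Dip δ = arctan(|n_h|/n_z) = arctan(0.371/0.459) = 38.9°.
Dip direction = azimuth of (n_x, n_y) = atan2(0.322, -0.184) = 120°.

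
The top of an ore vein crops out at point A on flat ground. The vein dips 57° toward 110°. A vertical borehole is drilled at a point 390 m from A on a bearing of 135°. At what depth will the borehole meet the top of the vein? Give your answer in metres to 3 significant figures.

The hole lies 25° from the dip direction, so the down-dip offset is 390 × cos 25° = 353.46 m.
Depth = down-dip offset × tan(dip) = 353.46 × tan 57° = 353.46 × 1.5399
Depth = 544.28 m

544 m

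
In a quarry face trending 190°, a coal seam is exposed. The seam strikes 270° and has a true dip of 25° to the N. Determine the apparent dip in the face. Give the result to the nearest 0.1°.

The strike is 270° and the section trends 190°; the acute angle between them is β = 80°.
tan α = tan 25° × sin 80° = 0.4663 × 0.9848 = 0.4592
apparent dip = arctan 0.4592 = 24.67°

24.7°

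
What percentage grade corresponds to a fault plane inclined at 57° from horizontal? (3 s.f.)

154%

grade % = 100 × tan 57° = 100 × 1.5399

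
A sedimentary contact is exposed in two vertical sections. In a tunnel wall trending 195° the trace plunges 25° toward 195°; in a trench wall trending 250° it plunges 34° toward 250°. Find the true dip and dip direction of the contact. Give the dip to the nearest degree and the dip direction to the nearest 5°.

true dip 34°, dip direction 240°

Represent each trace as a vector plunging at its apparent dip toward its trend (east-north-up frame): v₁ = (-0.235, -0.875, -0.423), v₂ = (-0.779, -0.284, -0.559).
n = v₁ × v₂ = (-0.370, -0.198, 0.615) (taken with n_z > 0).
True dip = arccos(n_z / |n|) = arccos(0.8264) = 34.3°.
Dip direction = atan2(-0.370, -0.198) = 242° (azimuth of n's horizontal projection).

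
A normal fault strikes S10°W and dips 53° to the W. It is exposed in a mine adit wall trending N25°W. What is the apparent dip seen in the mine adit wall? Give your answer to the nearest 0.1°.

37.3°

Angle between strike (S10°W) and section (N25°W): β = 35°.
tan α = tan 53° × sin 35° = 1.3270 × 0.5736 = 0.7612
apparent dip = arctan 0.7612 = 37.28°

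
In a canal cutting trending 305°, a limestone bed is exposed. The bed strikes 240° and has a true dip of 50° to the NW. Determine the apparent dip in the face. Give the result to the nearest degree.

Angle between strike (240°) and section (305°): β = 65°.
tan(apparent dip) = tan 50° · sin 65° = 1.0801
apparent dip = arctan 1.0801 = 47.21°

47°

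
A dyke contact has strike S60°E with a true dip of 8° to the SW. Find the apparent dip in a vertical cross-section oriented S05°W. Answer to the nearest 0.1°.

The strike is S60°E and the section trends S05°W; the acute angle between them is β = 65°.
tan(apparent dip) = tan 8° · sin 65° = 0.1274
α = arctan(0.1274) = 7.26°

7.3°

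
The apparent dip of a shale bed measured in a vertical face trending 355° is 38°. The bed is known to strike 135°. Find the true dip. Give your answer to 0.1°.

β = acute angle between strike 135° and section 355° = 40°.
tan(true dip) = tan 38° / sin 40° = 1.2155
true dip = arctan 1.2155 = 50.55°

50.6°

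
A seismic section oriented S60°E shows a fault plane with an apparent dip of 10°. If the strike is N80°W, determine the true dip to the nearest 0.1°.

The section is 20° from the strike.
tan(true dip) = tan 10° / sin 20° = 0.5155
true dip = arctan 0.5155 = 27.27°

27.3°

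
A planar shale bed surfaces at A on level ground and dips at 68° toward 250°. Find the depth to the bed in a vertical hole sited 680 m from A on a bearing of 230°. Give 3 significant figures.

The hole lies 20° from the dip direction, so the down-dip offset is 680 × cos 20° = 638.99 m.
Depth = down-dip offset × tan(dip) = 638.99 × tan 68° = 638.99 × 2.4751
Depth = 1581.56 m

1580 m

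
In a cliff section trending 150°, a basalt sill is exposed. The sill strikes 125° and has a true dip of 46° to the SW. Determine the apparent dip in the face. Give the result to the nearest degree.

The section lies 25° from the strike.
tan α = tan 46° × sin 25° = 1.0355 × 0.4226 = 0.4376
apparent dip = arctan 0.4376 = 23.64°

24°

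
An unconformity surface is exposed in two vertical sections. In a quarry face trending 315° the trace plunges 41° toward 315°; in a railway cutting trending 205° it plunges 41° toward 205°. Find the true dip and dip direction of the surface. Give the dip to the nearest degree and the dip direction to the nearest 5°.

The two traces are lines in the plane: v₁ = (sin 315°·cos 41°, cos 315°·cos 41°, −sin 41°), v₂ = (sin 205°·cos 41°, cos 205°·cos 41°, −sin 41°).
n = v₁ × v₂ = (-0.799, -0.141, 0.535) (taken with n_z > 0).
True dip = arccos(n_z / |n|) = arccos(0.5507) = 56.6°.
Dip direction = azimuth of (n_x, n_y) = atan2(-0.799, -0.141) = 260°.

true dip 57°, dip direction 260°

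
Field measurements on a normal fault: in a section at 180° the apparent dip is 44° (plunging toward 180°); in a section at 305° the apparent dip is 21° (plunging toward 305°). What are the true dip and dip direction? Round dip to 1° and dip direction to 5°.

true dip 56°, dip direction 230°

Represent each trace as a vector plunging at its apparent dip toward its trend (east-north-up frame): v₁ = (0.000, -0.719, -0.695), v₂ = (-0.765, 0.535, -0.358).
n = v₁ × v₂ = (-0.630, -0.531, 0.550) (taken with n_z > 0).
Dip δ = arctan(|n_h|/n_z) = arctan(0.824/0.550) = 56.3°.
Dip direction = azimuth of (n_x, n_y) = atan2(-0.630, -0.531) = 230°.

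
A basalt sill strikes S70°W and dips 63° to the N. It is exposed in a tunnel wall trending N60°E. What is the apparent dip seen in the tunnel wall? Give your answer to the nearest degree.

19°

Angle between strike (S70°W) and section (N60°E): β = 10°.
tan(apparent dip) = tan 63° · sin 10° = 0.3408
apparent dip = arctan 0.3408 = 18.82°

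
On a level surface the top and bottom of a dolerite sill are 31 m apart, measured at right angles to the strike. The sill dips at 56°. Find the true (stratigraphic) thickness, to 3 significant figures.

25.7 m

True thickness t = w · sin(dip) = 31 × sin 56°
t = 31 × 0.8290 = 25.700 m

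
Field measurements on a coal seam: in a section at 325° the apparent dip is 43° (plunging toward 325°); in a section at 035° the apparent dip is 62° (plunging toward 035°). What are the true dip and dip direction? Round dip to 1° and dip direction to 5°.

true dip 62°, dip direction 025°

Represent each trace as a vector plunging at its apparent dip toward its trend (east-north-up frame): v₁ = (-0.419, 0.599, -0.682), v₂ = (0.269, 0.385, -0.883).
Cross product v₁ × v₂ gives the pole to the plane: n ∝ (0.267, 0.554, 0.323).
True dip = arccos(n_z / |n|) = arccos(0.4646) = 62.3°.
Dip direction = atan2(0.267, 0.554) = 26° (azimuth of n's horizontal projection).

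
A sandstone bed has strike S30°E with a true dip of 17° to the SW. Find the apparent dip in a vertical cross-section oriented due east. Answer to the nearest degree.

15°

The section lies 60° from the strike.
tan α = tan 17° × sin 60° = 0.3057 × 0.8660 = 0.2648
apparent dip = arctan 0.2648 = 14.83°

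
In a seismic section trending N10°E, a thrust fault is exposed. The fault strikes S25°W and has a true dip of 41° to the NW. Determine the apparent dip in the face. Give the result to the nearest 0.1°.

The section lies 15° from the strike.
tan α = tan 41° × sin 15° = 0.8693 × 0.2588 = 0.2250
α = arctan(0.2250) = 12.68°

12.7°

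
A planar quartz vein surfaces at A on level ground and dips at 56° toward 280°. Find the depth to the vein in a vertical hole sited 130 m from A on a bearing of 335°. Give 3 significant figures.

111 m

The hole lies 55° from the dip direction, so the down-dip offset is 130 × cos 55° = 74.56 m.
Depth = down-dip offset × tan(dip) = 74.56 × tan 56° = 74.56 × 1.4826
Depth = 110.55 m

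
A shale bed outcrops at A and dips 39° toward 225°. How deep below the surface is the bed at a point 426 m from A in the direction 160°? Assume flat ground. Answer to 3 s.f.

146 m

The hole lies 65° from the dip direction, so the down-dip offset is 426 × cos 65° = 180.04 m.
Depth = down-dip offset × tan(dip) = 180.04 × tan 39° = 180.04 × 0.8098
Depth = 145.79 m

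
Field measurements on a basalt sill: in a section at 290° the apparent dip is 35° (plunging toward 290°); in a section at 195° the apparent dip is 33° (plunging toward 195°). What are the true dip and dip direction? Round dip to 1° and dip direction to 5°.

The two traces are lines in the plane: v₁ = (sin 290°·cos 35°, cos 290°·cos 35°, −sin 35°), v₂ = (sin 195°·cos 33°, cos 195°·cos 33°, −sin 33°).
n = v₁ × v₂ = (-0.617, -0.295, 0.684) (taken with n_z > 0).
Dip δ = arctan(|n_h|/n_z) = arctan(0.684/0.684) = 45.0°.
The horizontal component of n points toward azimuth atan2(n_x, n_y) = 244°, the dip direction.

true dip 45°, dip direction 245°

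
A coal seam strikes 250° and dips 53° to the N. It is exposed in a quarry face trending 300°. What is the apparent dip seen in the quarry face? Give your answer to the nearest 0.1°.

45.5°

Angle between strike (250°) and section (300°): β = 50°.
tan α = tan 53° × sin 50° = 1.3270 × 0.7660 = 1.0166
apparent dip = arctan 1.0166 = 45.47°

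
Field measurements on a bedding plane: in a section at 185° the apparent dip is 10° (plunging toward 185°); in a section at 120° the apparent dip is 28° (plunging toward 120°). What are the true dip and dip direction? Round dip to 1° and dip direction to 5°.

true dip 28°, dip direction 115°

The two traces are lines in the plane: v₁ = (sin 185°·cos 10°, cos 185°·cos 10°, −sin 10°), v₂ = (sin 120°·cos 28°, cos 120°·cos 28°, −sin 28°).
The plane normal is n = v₁ × v₂ ∝ (0.384, -0.173, 0.788).
True dip = arccos(n_z / |n|) = arccos(0.8820) = 28.1°.
Dip direction = azimuth of (n_x, n_y) = atan2(0.384, -0.173) = 114°.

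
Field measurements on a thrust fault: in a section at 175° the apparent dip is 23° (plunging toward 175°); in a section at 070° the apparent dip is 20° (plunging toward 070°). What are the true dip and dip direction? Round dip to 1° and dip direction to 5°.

Each apparent-dip line lies in the plane. As unit vectors (x east, y north, z up), v₁ plunges 23°→175° and v₂ plunges 20°→070°.
n = v₁ × v₂ = (0.439, -0.318, 0.836) (taken with n_z > 0).
tan δ = √(n_x²+n_y²)/n_z = 0.542/0.836, so δ = 33.0°.
The horizontal component of n points toward azimuth atan2(n_x, n_y) = 126°, the dip direction.

true dip 33°, dip direction 125°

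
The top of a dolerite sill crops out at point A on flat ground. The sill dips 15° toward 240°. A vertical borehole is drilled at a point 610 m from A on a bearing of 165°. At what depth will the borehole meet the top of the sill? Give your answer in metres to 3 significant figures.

The hole lies 75° from the dip direction, so the down-dip offset is 610 × cos 75° = 157.88 m.
Depth = down-dip offset × tan(dip) = 157.88 × tan 15° = 157.88 × 0.2679
Depth = 42.30 m

42.3 m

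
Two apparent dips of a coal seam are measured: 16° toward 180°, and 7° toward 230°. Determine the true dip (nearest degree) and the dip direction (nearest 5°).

The two traces are lines in the plane: v₁ = (sin 180°·cos 16°, cos 180°·cos 16°, −sin 16°), v₂ = (sin 230°·cos 7°, cos 230°·cos 7°, −sin 7°).
The plane normal is n = v₁ × v₂ ∝ (0.059, -0.210, 0.731).
tan δ = √(n_x²+n_y²)/n_z = 0.218/0.731, so δ = 16.6°.
Dip direction = azimuth of (n_x, n_y) = atan2(0.059, -0.210) = 164°.

true dip 17°, dip direction 165°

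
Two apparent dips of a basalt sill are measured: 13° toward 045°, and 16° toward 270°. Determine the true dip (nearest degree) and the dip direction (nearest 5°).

true dip 34°, dip direction 335°

The two traces are lines in the plane: v₁ = (sin 45°·cos 13°, cos 45°·cos 13°, −sin 13°), v₂ = (sin 270°·cos 16°, cos 270°·cos 16°, −sin 16°).
Cross product v₁ × v₂ gives the pole to the plane: n ∝ (-0.190, 0.406, 0.662).
tan δ = √(n_x²+n_y²)/n_z = 0.448/0.662, so δ = 34.1°.
Dip direction = atan2(-0.190, 0.406) = 335° (azimuth of n's horizontal projection).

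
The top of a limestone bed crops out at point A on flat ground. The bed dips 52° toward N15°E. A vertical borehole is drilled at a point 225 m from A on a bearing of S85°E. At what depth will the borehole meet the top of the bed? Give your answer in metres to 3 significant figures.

The hole lies 80° from the dip direction, so the down-dip offset is 225 × cos 80° = 39.07 m.
Depth = down-dip offset × tan(dip) = 39.07 × tan 52° = 39.07 × 1.2799
Depth = 50.01 m

50.0 m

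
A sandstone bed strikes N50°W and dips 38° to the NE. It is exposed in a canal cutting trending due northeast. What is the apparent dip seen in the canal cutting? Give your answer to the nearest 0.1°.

37.9°

The section lies 85° from the strike.
tan(apparent dip) = tan 38° · sin 85° = 0.7783
apparent dip = arctan 0.7783 = 37.89°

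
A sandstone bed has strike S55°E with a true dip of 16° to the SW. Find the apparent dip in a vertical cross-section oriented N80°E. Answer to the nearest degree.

The strike is S55°E and the section trends N80°E; the acute angle between them is β = 45°.
tan α = tan 16° × sin 45° = 0.2867 × 0.7071 = 0.2028
α = arctan(0.2028) = 11.46°

11°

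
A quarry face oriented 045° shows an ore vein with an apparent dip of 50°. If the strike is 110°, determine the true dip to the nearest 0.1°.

52.7°

The section is 65° from the strike.
tan δ = tan α / sin β = tan 50° / sin 65° = 1.1918 / 0.9063 = 1.3150
true dip = arctan 1.3150 = 52.75°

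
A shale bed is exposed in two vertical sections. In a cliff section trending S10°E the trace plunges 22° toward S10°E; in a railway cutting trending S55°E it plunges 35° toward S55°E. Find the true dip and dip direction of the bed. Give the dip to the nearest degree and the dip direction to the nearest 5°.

true dip 35°, dip direction 115°

Represent each trace as a vector plunging at its apparent dip toward its trend (east-north-up frame): v₁ = (0.161, -0.913, -0.375), v₂ = (0.671, -0.470, -0.574).
Cross product v₁ × v₂ gives the pole to the plane: n ∝ (0.348, -0.159, 0.537).
True dip = arccos(n_z / |n|) = arccos(0.8146) = 35.4°.
The horizontal component of n points toward azimuth atan2(n_x, n_y) = 115°, the dip direction.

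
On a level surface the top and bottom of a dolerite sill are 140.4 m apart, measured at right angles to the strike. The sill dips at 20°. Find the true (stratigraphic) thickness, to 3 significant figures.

48.0 m

True thickness t = w · sin(dip) = 140.4 × sin 20°
t = 140.4 × 0.3420 = 48.020 m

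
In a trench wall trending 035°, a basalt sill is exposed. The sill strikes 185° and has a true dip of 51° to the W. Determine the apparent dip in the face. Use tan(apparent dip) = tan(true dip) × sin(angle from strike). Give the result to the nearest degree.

32°

The strike is 185° and the section trends 035°; the acute angle between them is β = 30°.
tan α = tan 51° × sin 30° = 1.2349 × 0.5000 = 0.6174
apparent dip = arctan 0.6174 = 31.69°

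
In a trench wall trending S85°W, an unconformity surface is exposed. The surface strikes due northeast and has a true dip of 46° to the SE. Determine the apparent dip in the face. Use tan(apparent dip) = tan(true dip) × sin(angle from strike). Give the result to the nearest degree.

The strike is due northeast and the section trends S85°W; the acute angle between them is β = 40°.
tan α = tan 46° × sin 40° = 1.0355 × 0.6428 = 0.6656
α = arctan(0.6656) = 33.65°

34°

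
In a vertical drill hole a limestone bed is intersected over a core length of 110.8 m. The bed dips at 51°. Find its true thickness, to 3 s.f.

True thickness t = h · cos(dip) = 110.8 × cos 51°
t = 110.8 × 0.6293 = 69.729 m

69.7 m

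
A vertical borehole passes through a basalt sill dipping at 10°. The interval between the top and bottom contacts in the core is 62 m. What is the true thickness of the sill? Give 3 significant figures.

61.1 m

True thickness t = h · cos(dip) = 62 × cos 10°
t = 62 × 0.9848 = 61.058 m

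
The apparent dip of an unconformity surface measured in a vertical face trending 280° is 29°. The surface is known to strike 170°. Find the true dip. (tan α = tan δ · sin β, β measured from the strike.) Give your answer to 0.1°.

30.5°

The section is 70° from the strike.
tan δ = tan α / sin β = tan 29° / sin 70° = 0.5543 / 0.9397 = 0.5899
δ = arctan(0.5899) = 30.54°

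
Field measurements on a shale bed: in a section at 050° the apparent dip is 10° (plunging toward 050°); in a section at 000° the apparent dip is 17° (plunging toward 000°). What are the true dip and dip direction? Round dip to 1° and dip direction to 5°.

true dip 17°, dip direction 355°

The two traces are lines in the plane: v₁ = (sin 50°·cos 10°, cos 50°·cos 10°, −sin 10°), v₂ = (sin 0°·cos 17°, cos 0°·cos 17°, −sin 17°).
n = v₁ × v₂ = (-0.019, 0.221, 0.721) (taken with n_z > 0).
tan δ = √(n_x²+n_y²)/n_z = 0.221/0.721, so δ = 17.1°.
Dip direction = atan2(-0.019, 0.221) = 355° (azimuth of n's horizontal projection).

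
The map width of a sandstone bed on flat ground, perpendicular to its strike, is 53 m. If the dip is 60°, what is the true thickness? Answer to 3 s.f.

45.9 m

True thickness t = w · sin(dip) = 53 × sin 60°
t = 53 × 0.8660 = 45.899 m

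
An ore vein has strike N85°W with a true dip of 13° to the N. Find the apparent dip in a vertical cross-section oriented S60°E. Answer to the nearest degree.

Angle between strike (N85°W) and section (S60°E): β = 25°.
tan(apparent dip) = tan 13° · sin 25° = 0.0976
α = arctan(0.0976) = 5.57°

6°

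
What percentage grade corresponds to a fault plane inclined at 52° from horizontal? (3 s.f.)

grade % = 100 × tan 52° = 100 × 1.2799

128%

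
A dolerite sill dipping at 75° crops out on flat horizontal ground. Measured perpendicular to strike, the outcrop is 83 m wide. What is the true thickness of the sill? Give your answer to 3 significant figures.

True thickness t = w · sin(dip) = 83 × sin 75°
t = 83 × 0.9659 = 80.172 m

80.2 m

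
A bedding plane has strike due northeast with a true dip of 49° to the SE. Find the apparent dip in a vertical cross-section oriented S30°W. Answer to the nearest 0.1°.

16.6°

Angle between strike (due northeast) and section (S30°W): β = 15°.
tan α = tan 49° × sin 15° = 1.1504 × 0.2588 = 0.2977
apparent dip = arctan 0.2977 = 16.58°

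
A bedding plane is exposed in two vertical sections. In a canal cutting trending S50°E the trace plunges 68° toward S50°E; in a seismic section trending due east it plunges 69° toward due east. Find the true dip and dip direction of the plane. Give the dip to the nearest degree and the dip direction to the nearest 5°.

Each apparent-dip line lies in the plane. As unit vectors (x east, y north, z up), v₁ plunges 68°→S50°E and v₂ plunges 69°→due east.
Cross product v₁ × v₂ gives the pole to the plane: n ∝ (0.225, -0.064, 0.086).
tan δ = √(n_x²+n_y²)/n_z = 0.234/0.086, so δ = 69.7°.
The horizontal component of n points toward azimuth atan2(n_x, n_y) = 106°, the dip direction.

true dip 70°, dip direction 105°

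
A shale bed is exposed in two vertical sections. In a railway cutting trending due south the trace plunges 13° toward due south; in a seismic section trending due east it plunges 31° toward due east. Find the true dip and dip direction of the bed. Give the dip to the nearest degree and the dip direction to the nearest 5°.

Each apparent-dip line lies in the plane. As unit vectors (x east, y north, z up), v₁ plunges 13°→due south and v₂ plunges 31°→due east.
Cross product v₁ × v₂ gives the pole to the plane: n ∝ (0.502, -0.193, 0.835).
tan δ = √(n_x²+n_y²)/n_z = 0.538/0.835, so δ = 32.8°.
Dip direction = azimuth of (n_x, n_y) = atan2(0.502, -0.193) = 111°.

true dip 33°, dip direction 110°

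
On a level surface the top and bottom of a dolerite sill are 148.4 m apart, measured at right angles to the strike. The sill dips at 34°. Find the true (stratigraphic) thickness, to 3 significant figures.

True thickness t = w · sin(dip) = 148.4 × sin 34°
t = 148.4 × 0.5592 = 82.984 m

83.0 m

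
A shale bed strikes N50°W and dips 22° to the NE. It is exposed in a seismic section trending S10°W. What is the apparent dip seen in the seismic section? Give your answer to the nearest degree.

The strike is N50°W and the section trends S10°W; the acute angle between them is β = 60°.
tan(apparent dip) = tan 22° · sin 60° = 0.3499
α = arctan(0.3499) = 19.28°

19°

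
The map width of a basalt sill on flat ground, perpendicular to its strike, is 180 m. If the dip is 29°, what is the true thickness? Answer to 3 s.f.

87.3 m

True thickness t = w · sin(dip) = 180 × sin 29°
t = 180 × 0.4848 = 87.266 m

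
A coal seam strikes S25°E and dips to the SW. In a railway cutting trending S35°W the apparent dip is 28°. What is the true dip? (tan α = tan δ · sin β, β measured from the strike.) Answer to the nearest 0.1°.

β = acute angle between strike S25°E and section S35°W = 60°.
tan δ = tan α / sin β = tan 28° / sin 60° = 0.5317 / 0.8660 = 0.6140
true dip = arctan 0.6140 = 31.55°

31.5°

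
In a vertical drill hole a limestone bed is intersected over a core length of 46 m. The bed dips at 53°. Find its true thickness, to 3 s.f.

True thickness t = h · cos(dip) = 46 × cos 53°
t = 46 × 0.6018 = 27.683 m

27.7 m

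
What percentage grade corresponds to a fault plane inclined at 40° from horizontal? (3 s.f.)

83.9%

grade % = 100 × tan 40° = 100 × 0.8391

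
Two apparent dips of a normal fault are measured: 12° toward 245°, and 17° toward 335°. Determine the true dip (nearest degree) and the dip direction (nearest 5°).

The two traces are lines in the plane: v₁ = (sin 245°·cos 12°, cos 245°·cos 12°, −sin 12°), v₂ = (sin 335°·cos 17°, cos 335°·cos 17°, −sin 17°).
The plane normal is n = v₁ × v₂ ∝ (-0.301, 0.175, 0.935).
tan δ = √(n_x²+n_y²)/n_z = 0.348/0.935, so δ = 20.4°.
Dip direction = atan2(-0.301, 0.175) = 300° (azimuth of n's horizontal projection).

true dip 20°, dip direction 300°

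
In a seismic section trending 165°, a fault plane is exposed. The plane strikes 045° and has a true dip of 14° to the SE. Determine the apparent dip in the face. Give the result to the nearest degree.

12°

The strike is 045° and the section trends 165°; the acute angle between them is β = 60°.
tan(apparent dip) = tan 14° · sin 60° = 0.2159
apparent dip = arctan 0.2159 = 12.18°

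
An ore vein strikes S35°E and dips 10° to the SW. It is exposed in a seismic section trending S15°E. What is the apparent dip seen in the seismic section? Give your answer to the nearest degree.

The strike is S35°E and the section trends S15°E; the acute angle between them is β = 20°.
tan(apparent dip) = tan 10° · sin 20° = 0.0603
α = arctan(0.0603) = 3.45°

3°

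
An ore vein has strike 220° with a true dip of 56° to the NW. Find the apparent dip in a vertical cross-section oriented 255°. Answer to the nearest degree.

Angle between strike (220°) and section (255°): β = 35°.
tan(apparent dip) = tan 56° · sin 35° = 0.8504
α = arctan(0.8504) = 40.38°

40°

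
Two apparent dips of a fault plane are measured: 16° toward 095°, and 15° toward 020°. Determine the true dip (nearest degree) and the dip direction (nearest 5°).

true dip 19°, dip direction 060°

The two traces are lines in the plane: v₁ = (sin 95°·cos 16°, cos 95°·cos 16°, −sin 16°), v₂ = (sin 20°·cos 15°, cos 20°·cos 15°, −sin 15°).
n = v₁ × v₂ = (0.272, 0.157, 0.897) (taken with n_z > 0).
Dip δ = arctan(|n_h|/n_z) = arctan(0.314/0.897) = 19.3°.
The horizontal component of n points toward azimuth atan2(n_x, n_y) = 60°, the dip direction.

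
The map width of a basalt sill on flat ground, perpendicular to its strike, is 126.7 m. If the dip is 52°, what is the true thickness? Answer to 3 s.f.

True thickness t = w · sin(dip) = 126.7 × sin 52°
t = 126.7 × 0.7880 = 99.841 m

99.8 m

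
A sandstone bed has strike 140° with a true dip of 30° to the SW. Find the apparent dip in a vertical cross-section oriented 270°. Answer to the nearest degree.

The strike is 140° and the section trends 270°; the acute angle between them is β = 50°.
tan α = tan 30° × sin 50° = 0.5774 × 0.7660 = 0.4423
α = arctan(0.4423) = 23.86°

24°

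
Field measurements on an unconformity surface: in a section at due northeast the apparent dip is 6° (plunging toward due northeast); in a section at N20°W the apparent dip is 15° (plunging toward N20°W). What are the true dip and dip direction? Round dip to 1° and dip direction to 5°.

true dip 15°, dip direction 340°

The two traces are lines in the plane: v₁ = (sin 45°·cos 6°, cos 45°·cos 6°, −sin 6°), v₂ = (sin 340°·cos 15°, cos 340°·cos 15°, −sin 15°).
The plane normal is n = v₁ × v₂ ∝ (-0.087, 0.217, 0.871).
Dip δ = arctan(|n_h|/n_z) = arctan(0.233/0.871) = 15.0°.
Dip direction = atan2(-0.087, 0.217) = 338° (azimuth of n's horizontal projection).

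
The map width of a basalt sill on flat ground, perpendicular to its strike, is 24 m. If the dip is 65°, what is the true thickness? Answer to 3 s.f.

True thickness t = w · sin(dip) = 24 × sin 65°
t = 24 × 0.9063 = 21.751 m

21.8 m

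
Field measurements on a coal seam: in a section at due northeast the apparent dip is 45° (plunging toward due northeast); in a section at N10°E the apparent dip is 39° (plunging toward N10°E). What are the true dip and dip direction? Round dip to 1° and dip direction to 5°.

Represent each trace as a vector plunging at its apparent dip toward its trend (east-north-up frame): v₁ = (0.500, 0.500, -0.707), v₂ = (0.135, 0.765, -0.629).
n = v₁ × v₂ = (0.227, 0.219, 0.315) (taken with n_z > 0).
tan δ = √(n_x²+n_y²)/n_z = 0.315/0.315, so δ = 45.0°.
The horizontal component of n points toward azimuth atan2(n_x, n_y) = 46°, the dip direction.

true dip 45°, dip direction 045°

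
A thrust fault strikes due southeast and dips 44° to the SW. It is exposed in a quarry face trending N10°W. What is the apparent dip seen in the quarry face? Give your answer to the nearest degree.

29°

The strike is due southeast and the section trends N10°W; the acute angle between them is β = 35°.
tan(apparent dip) = tan 44° · sin 35° = 0.5539
α = arctan(0.5539) = 28.98°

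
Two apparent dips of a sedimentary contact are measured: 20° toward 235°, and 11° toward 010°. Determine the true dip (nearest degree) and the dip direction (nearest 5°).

true dip 36°, dip direction 295°

Each apparent-dip line lies in the plane. As unit vectors (x east, y north, z up), v₁ plunges 20°→235° and v₂ plunges 11°→010°.
The plane normal is n = v₁ × v₂ ∝ (-0.433, 0.205, 0.652).
tan δ = √(n_x²+n_y²)/n_z = 0.480/0.652, so δ = 36.3°.
The horizontal component of n points toward azimuth atan2(n_x, n_y) = 295°, the dip direction.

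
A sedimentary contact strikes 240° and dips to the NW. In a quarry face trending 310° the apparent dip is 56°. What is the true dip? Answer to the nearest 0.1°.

The section is 70° from the strike.
tan δ = tan α / sin β = tan 56° / sin 70° = 1.4826 / 0.9397 = 1.5777
true dip = arctan 1.5777 = 57.63°

57.6°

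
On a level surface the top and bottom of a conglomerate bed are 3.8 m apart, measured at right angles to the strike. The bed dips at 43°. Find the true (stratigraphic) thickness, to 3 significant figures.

2.59 m

True thickness t = w · sin(dip) = 3.8 × sin 43°
t = 3.8 × 0.6820 = 2.592 m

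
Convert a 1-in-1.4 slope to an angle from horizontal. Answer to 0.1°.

tan θ = 1/1.4 = 0.7143
θ = arctan(0.7143) = 35.54°

35.5°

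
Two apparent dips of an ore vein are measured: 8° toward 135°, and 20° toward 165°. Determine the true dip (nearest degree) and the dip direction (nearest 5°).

The two traces are lines in the plane: v₁ = (sin 135°·cos 8°, cos 135°·cos 8°, −sin 8°), v₂ = (sin 165°·cos 20°, cos 165°·cos 20°, −sin 20°).
Cross product v₁ × v₂ gives the pole to the plane: n ∝ (-0.113, -0.206, 0.465).
tan δ = √(n_x²+n_y²)/n_z = 0.235/0.465, so δ = 26.8°.
Dip direction = atan2(-0.113, -0.206) = 209° (azimuth of n's horizontal projection).

true dip 27°, dip direction 210°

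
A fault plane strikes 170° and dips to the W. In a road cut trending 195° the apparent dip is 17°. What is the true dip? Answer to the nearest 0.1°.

β = acute angle between strike 170° and section 195° = 25°.
tan δ = tan α / sin β = tan 17° / sin 25° = 0.3057 / 0.4226 = 0.7234
δ = arctan(0.7234) = 35.88°

35.9°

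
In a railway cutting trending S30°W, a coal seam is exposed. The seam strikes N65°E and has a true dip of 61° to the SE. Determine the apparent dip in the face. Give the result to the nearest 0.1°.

Angle between strike (N65°E) and section (S30°W): β = 35°.
tan(apparent dip) = tan 61° · sin 35° = 1.0348
α = arctan(1.0348) = 45.98°

46.0°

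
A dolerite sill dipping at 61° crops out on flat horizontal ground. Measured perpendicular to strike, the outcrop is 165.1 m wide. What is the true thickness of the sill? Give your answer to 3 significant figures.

144 m

True thickness t = w · sin(dip) = 165.1 × sin 61°
t = 165.1 × 0.8746 = 144.400 m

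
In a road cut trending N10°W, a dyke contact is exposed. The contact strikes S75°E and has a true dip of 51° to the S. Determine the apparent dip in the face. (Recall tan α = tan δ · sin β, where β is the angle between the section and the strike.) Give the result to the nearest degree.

The section lies 65° from the strike.
tan α = tan 51° × sin 65° = 1.2349 × 0.9063 = 1.1192
apparent dip = arctan 1.1192 = 48.22°

48°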